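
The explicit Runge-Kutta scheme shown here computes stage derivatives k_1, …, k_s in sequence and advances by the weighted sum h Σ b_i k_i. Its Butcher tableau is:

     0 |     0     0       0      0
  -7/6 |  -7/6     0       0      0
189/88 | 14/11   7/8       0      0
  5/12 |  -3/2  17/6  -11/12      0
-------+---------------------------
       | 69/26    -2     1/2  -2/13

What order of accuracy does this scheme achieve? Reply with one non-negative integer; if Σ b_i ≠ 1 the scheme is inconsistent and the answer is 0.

b = (69/26, -2, 1/2, -2/13)
c = (0, -7/6, 189/88, 5/12)
Ac = (0, 0, -49/48, -1519/288)
Σ b_i: 69/26·1 + (-2)·1 + 1/2·1 + (-2/13)·1 = 1 ✓
b·c: (-2)·(-7/6) + 1/2·189/88 + (-2/13)·5/12 = 7649/2288 ≠ 1/2 ⇒ order 1.

1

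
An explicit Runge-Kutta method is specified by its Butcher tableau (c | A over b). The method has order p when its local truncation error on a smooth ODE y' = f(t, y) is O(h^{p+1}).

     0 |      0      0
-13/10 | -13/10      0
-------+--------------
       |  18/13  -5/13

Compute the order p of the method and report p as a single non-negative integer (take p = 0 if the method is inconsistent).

b = (18/13, -5/13)
c = (0, -13/10)
Σ b_i: 18/13·1 + (-5/13)·1 = 1 ✓
b·c: (-5/13)·(-13/10) = 1/2 ✓; 2 stages ⇒ order 2.

2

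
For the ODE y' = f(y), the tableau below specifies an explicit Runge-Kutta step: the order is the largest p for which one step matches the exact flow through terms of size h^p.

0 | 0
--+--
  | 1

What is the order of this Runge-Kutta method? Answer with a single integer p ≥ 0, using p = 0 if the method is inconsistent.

b = (1)
c = (0)
Σ b_i: 1·1 = 1 ✓; 1 stage ⇒ order 1.

1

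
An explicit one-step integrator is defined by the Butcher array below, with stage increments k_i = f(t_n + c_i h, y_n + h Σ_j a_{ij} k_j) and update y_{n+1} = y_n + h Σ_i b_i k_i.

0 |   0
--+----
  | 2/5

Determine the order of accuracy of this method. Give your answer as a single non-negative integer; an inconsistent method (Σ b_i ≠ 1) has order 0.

b = (2/5)
c = (0)
Σ b_i: 2/5·1 = 2/5 ≠ 1 ⇒ order 0.

0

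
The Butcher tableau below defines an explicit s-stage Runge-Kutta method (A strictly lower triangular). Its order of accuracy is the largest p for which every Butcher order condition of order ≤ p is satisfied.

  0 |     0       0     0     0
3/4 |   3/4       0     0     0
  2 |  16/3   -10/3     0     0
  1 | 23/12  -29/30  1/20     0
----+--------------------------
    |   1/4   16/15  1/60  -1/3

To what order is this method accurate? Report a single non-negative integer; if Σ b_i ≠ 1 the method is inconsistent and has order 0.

4

b = (1/4, 16/15, 1/60, -1/3)
c = (0, 3/4, 2, 1)
Ac = (0, 0, -5/2, -5/8)
Σ b_i: 1/4·1 + 16/15·1 + 1/60·1 + (-1/3)·1 = 1 ✓
b·c: 16/15·3/4 + 1/60·2 + (-1/3)·1 = 1/2 ✓
b·c²: 16/15·9/16 + 1/60·4 + (-1/3)·1 = 1/3 ✓
b·Ac: 1/60·(-5/2) + (-1/3)·(-5/8) = 1/6 ✓
b·c³: 16/15·27/64 + 1/60·8 + (-1/3)·1 = 1/4 ✓
b·(c∘Ac): 1/60·(-5) + (-1/3)·(-5/8) = 1/8 ✓
b·Ac²: 1/60·(-15/8) + (-1/3)·(-11/32) = 1/12 ✓
b·A²c: (-1/3)·(-1/8) = 1/24 ✓; 4 stages ⇒ order 4.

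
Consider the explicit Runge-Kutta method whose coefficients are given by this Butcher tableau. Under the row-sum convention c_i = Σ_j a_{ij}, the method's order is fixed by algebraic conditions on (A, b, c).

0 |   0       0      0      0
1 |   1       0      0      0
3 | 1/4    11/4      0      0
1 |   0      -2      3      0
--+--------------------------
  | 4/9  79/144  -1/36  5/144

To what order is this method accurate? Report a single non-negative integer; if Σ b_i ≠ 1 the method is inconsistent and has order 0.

3

b = (4/9, 79/144, -1/36, 5/144)
c = (0, 1, 3, 1)
Ac = (0, 0, 11/4, 7)
Σ b_i: 4/9·1 + 79/144·1 + (-1/36)·1 + 5/144·1 = 1 ✓
b·c: 79/144·1 + (-1/36)·3 + 5/144·1 = 1/2 ✓
b·c²: 79/144·1 + (-1/36)·9 + 5/144·1 = 1/3 ✓
b·Ac: (-1/36)·11/4 + 5/144·7 = 1/6 ✓
b·c³: 79/144·1 + (-1/36)·27 + 5/144·1 = -1/6 ≠ 1/4 ⇒ order 3.
b·(c∘Ac): (-1/36)·33/4 + 5/144·7 = 1/72 ≠ 1/8
b·Ac²: (-1/36)·11/4 + 5/144·25 = 19/24 ≠ 1/12
b·A²c: 5/144·33/4 = 55/192 ≠ 1/24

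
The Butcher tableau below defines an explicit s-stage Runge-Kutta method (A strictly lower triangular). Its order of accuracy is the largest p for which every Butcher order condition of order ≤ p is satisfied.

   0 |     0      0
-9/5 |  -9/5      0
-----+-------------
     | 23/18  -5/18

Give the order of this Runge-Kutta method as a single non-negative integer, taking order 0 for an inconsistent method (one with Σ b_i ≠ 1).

b = (23/18, -5/18)
c = (0, -9/5)
Σ b_i: 23/18·1 + (-5/18)·1 = 1 ✓
b·c: (-5/18)·(-9/5) = 1/2 ✓; 2 stages ⇒ order 2.

2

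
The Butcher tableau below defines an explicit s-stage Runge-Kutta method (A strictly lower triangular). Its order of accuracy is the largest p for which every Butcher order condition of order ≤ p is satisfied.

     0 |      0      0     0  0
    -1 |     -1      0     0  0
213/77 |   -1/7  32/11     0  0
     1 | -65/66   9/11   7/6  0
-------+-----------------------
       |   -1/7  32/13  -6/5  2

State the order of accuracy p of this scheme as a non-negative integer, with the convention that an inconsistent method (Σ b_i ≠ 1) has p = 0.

0

b = (-1/7, 32/13, -6/5, 2)
c = (0, -1, 213/77, 1)
Ac = (0, 0, -32/11, 53/22)
Σ b_i: (-1/7)·1 + 32/13·1 + (-6/5)·1 + 2·1 = 1419/455 ≠ 1 ⇒ order 0.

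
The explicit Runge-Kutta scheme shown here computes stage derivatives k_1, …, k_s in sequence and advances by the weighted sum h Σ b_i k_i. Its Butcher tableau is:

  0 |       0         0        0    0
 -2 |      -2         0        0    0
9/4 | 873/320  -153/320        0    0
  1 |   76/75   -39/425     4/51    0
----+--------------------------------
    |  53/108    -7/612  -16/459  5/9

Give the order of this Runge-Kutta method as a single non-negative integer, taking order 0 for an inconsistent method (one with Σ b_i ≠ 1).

b = (53/108, -7/612, -16/459, 5/9)
c = (0, -2, 9/4, 1)
Ac = (0, 0, 153/160, 9/25)
Σ b_i: 53/108·1 + (-7/612)·1 + (-16/459)·1 + 5/9·1 = 1 ✓
b·c: (-7/612)·(-2) + (-16/459)·9/4 + 5/9·1 = 1/2 ✓
b·c²: (-7/612)·4 + (-16/459)·81/16 + 5/9·1 = 1/3 ✓
b·Ac: (-16/459)·153/160 + 5/9·9/25 = 1/6 ✓
b·c³: (-7/612)·(-8) + (-16/459)·729/64 + 5/9·1 = 1/4 ✓
b·(c∘Ac): (-16/459)·1377/640 + 5/9·9/25 = 1/8 ✓
b·Ac²: (-16/459)·(-153/80) + 5/9·3/100 = 1/12 ✓
b·A²c: 5/9·3/40 = 1/24 ✓; 4 stages ⇒ order 4.

4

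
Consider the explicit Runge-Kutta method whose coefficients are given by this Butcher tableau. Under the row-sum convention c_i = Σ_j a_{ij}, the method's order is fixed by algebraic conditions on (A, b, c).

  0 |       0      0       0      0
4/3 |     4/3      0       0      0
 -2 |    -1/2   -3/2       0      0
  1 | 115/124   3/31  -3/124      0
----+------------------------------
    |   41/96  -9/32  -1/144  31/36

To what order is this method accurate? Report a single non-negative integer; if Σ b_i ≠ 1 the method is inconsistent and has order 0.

b = (41/96, -9/32, -1/144, 31/36)
c = (0, 4/3, -2, 1)
Ac = (0, 0, -2, 11/62)
Σ b_i: 41/96·1 + (-9/32)·1 + (-1/144)·1 + 31/36·1 = 1 ✓
b·c: (-9/32)·4/3 + (-1/144)·(-2) + 31/36·1 = 1/2 ✓
b·c²: (-9/32)·16/9 + (-1/144)·4 + 31/36·1 = 1/3 ✓
b·Ac: (-1/144)·(-2) + 31/36·11/62 = 1/6 ✓
b·c³: (-9/32)·64/27 + (-1/144)·(-8) + 31/36·1 = 1/4 ✓
b·(c∘Ac): (-1/144)·4 + 31/36·11/62 = 1/8 ✓
b·Ac²: (-1/144)·(-8/3) + 31/36·7/93 = 1/12 ✓
b·A²c: 31/36·3/62 = 1/24 ✓; 4 stages ⇒ order 4.

4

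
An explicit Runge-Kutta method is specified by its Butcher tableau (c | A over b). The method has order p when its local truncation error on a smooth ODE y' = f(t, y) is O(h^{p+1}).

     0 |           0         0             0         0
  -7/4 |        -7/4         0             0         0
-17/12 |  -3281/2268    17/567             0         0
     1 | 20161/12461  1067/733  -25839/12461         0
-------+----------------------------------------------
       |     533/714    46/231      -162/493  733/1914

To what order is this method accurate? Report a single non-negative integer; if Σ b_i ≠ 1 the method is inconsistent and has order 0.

4

b = (533/714, 46/231, -162/493, 733/1914)
c = (0, -7/4, -17/12, 1)
Ac = (0, 0, -17/324, 286/733)
Σ b_i: 533/714·1 + 46/231·1 + (-162/493)·1 + 733/1914·1 = 1 ✓
b·c: 46/231·(-7/4) + (-162/493)·(-17/12) + 733/1914·1 = 1/2 ✓
b·c²: 46/231·49/16 + (-162/493)·289/144 + 733/1914·1 = 1/3 ✓
b·Ac: (-162/493)·(-17/324) + 733/1914·286/733 = 1/6 ✓
b·c³: 46/231·(-343/64) + (-162/493)·(-4913/1728) + 733/1914·1 = 1/4 ✓
b·(c∘Ac): (-162/493)·289/3888 + 733/1914·286/733 = 1/8 ✓
b·Ac²: (-162/493)·119/1296 + 733/1914·869/2932 = 1/12 ✓
b·A²c: 733/1914·319/2932 = 1/24 ✓; 4 stages ⇒ order 4.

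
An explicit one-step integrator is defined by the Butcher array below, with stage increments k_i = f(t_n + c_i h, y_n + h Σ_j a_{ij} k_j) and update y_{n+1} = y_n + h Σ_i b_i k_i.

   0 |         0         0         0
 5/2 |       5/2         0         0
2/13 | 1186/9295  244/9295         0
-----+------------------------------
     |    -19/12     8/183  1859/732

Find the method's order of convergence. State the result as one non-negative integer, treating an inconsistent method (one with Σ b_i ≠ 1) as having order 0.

3

b = (-19/12, 8/183, 1859/732)
c = (0, 5/2, 2/13)
Ac = (0, 0, 122/1859)
Σ b_i: (-19/12)·1 + 8/183·1 + 1859/732·1 = 1 ✓
b·c: 8/183·5/2 + 1859/732·2/13 = 1/2 ✓
b·c²: 8/183·25/4 + 1859/732·4/169 = 1/3 ✓
b·Ac: 1859/732·122/1859 = 1/6 ✓; 3 stages ⇒ order 3.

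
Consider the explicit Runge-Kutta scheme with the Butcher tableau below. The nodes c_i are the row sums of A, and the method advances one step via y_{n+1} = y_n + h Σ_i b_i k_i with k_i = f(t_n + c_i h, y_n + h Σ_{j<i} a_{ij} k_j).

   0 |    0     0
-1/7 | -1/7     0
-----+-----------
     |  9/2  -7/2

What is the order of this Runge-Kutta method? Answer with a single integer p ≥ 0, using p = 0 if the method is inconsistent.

2

b = (9/2, -7/2)
c = (0, -1/7)
Σ b_i: 9/2·1 + (-7/2)·1 = 1 ✓
b·c: (-7/2)·(-1/7) = 1/2 ✓; 2 stages ⇒ order 2.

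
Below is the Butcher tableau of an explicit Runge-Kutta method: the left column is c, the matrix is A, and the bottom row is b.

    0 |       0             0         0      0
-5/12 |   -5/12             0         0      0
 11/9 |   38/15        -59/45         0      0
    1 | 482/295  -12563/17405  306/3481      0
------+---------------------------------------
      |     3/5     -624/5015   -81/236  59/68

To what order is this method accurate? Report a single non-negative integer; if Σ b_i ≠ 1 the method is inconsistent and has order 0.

4

b = (3/5, -624/5015, -81/236, 59/68)
c = (0, -5/12, 11/9, 1)
Ac = (0, 0, 59/108, 289/708)
Σ b_i: 3/5·1 + (-624/5015)·1 + (-81/236)·1 + 59/68·1 = 1 ✓
b·c: (-624/5015)·(-5/12) + (-81/236)·11/9 + 59/68·1 = 1/2 ✓
b·c²: (-624/5015)·25/144 + (-81/236)·121/81 + 59/68·1 = 1/3 ✓
b·Ac: (-81/236)·59/108 + 59/68·289/708 = 1/6 ✓
b·c³: (-624/5015)·(-125/1728) + (-81/236)·1331/729 + 59/68·1 = 1/4 ✓
b·(c∘Ac): (-81/236)·649/972 + 59/68·289/708 = 1/8 ✓
b·Ac²: (-81/236)·(-295/1296) + 59/68·17/2832 = 1/12 ✓
b·A²c: 59/68·17/354 = 1/24 ✓; 4 stages ⇒ order 4.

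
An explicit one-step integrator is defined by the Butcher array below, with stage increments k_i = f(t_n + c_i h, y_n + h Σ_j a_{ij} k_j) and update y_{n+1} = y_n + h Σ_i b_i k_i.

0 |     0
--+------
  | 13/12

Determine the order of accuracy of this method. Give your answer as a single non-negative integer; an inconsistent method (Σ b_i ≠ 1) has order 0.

0

b = (13/12)
c = (0)
Σ b_i: 13/12·1 = 13/12 ≠ 1 ⇒ order 0.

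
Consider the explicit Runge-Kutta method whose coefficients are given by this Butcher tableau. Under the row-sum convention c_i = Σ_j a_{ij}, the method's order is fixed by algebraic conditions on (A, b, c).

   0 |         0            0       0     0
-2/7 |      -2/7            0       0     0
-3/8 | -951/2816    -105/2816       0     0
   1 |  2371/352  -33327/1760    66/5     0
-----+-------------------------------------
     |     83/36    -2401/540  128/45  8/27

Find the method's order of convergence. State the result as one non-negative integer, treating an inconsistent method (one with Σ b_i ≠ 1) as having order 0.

b = (83/36, -2401/540, 128/45, 8/27)
c = (0, -2/7, -3/8, 1)
Ac = (0, 0, 15/1408, 81/176)
Σ b_i: 83/36·1 + (-2401/540)·1 + 128/45·1 + 8/27·1 = 1 ✓
b·c: (-2401/540)·(-2/7) + 128/45·(-3/8) + 8/27·1 = 1/2 ✓
b·c²: (-2401/540)·4/49 + 128/45·9/64 + 8/27·1 = 1/3 ✓
b·Ac: 128/45·15/1408 + 8/27·81/176 = 1/6 ✓
b·c³: (-2401/540)·(-8/343) + 128/45·(-27/512) + 8/27·1 = 1/4 ✓
b·(c∘Ac): 128/45·(-45/11264) + 8/27·81/176 = 1/8 ✓
b·Ac²: 128/45·(-15/4928) + 8/27·765/2464 = 1/12 ✓
b·A²c: 8/27·9/64 = 1/24 ✓; 4 stages ⇒ order 4.

4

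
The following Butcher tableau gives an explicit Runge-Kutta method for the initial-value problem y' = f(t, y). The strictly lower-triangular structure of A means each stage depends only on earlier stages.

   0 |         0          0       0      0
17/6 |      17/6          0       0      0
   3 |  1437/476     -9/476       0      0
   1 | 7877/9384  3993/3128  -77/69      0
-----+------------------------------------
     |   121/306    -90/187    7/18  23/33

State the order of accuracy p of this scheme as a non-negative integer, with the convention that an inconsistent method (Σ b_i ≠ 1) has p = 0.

b = (121/306, -90/187, 7/18, 23/33)
c = (0, 17/6, 3, 1)
Ac = (0, 0, -3/56, 99/368)
Σ b_i: 121/306·1 + (-90/187)·1 + 7/18·1 + 23/33·1 = 1 ✓
b·c: (-90/187)·17/6 + 7/18·3 + 23/33·1 = 1/2 ✓
b·c²: (-90/187)·289/36 + 7/18·9 + 23/33·1 = 1/3 ✓
b·Ac: 7/18·(-3/56) + 23/33·99/368 = 1/6 ✓
b·c³: (-90/187)·4913/216 + 7/18·27 + 23/33·1 = 1/4 ✓
b·(c∘Ac): 7/18·(-9/56) + 23/33·99/368 = 1/8 ✓
b·Ac²: 7/18·(-17/112) + 23/33·451/2208 = 1/12 ✓
b·A²c: 23/33·11/184 = 1/24 ✓; 4 stages ⇒ order 4.

4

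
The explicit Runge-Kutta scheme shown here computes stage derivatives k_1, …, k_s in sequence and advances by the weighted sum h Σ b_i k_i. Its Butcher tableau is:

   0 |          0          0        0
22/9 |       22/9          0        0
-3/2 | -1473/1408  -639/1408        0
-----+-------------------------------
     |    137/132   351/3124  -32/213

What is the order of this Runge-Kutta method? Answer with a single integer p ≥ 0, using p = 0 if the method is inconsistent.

b = (137/132, 351/3124, -32/213)
c = (0, 22/9, -3/2)
Ac = (0, 0, -71/64)
Σ b_i: 137/132·1 + 351/3124·1 + (-32/213)·1 = 1 ✓
b·c: 351/3124·22/9 + (-32/213)·(-3/2) = 1/2 ✓
b·c²: 351/3124·484/81 + (-32/213)·9/4 = 1/3 ✓
b·Ac: (-32/213)·(-71/64) = 1/6 ✓; 3 stages ⇒ order 3.

3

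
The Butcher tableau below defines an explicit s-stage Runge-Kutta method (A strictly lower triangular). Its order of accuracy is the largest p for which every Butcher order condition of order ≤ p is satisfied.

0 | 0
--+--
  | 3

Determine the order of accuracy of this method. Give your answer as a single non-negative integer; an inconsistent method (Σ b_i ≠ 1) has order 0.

b = (3)
c = (0)
Σ b_i: 3·1 = 3 ≠ 1 ⇒ order 0.

0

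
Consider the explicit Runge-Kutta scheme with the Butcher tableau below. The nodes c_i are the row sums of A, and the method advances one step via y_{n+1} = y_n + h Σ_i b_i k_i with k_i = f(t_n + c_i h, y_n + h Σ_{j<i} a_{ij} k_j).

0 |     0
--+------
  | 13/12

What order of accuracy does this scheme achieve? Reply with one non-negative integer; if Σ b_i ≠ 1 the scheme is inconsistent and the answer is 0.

b = (13/12)
c = (0)
Σ b_i: 13/12·1 = 13/12 ≠ 1 ⇒ order 0.

0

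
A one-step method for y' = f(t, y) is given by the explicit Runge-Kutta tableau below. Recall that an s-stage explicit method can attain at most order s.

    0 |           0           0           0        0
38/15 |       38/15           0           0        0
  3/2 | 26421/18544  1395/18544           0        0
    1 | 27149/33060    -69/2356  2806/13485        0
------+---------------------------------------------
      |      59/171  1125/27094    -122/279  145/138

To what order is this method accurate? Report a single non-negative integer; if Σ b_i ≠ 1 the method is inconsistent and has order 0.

b = (59/171, 1125/27094, -122/279, 145/138)
c = (0, 38/15, 3/2, 1)
Ac = (0, 0, 93/488, 69/290)
Σ b_i: 59/171·1 + 1125/27094·1 + (-122/279)·1 + 145/138·1 = 1 ✓
b·c: 1125/27094·38/15 + (-122/279)·3/2 + 145/138·1 = 1/2 ✓
b·c²: 1125/27094·1444/225 + (-122/279)·9/4 + 145/138·1 = 1/3 ✓
b·Ac: (-122/279)·93/488 + 145/138·69/290 = 1/6 ✓
b·c³: 1125/27094·54872/3375 + (-122/279)·27/8 + 145/138·1 = 1/4 ✓
b·(c∘Ac): (-122/279)·279/976 + 145/138·69/290 = 1/8 ✓
b·Ac²: (-122/279)·589/1220 + 145/138·1219/4350 = 1/12 ✓
b·A²c: 145/138·23/580 = 1/24 ✓; 4 stages ⇒ order 4.

4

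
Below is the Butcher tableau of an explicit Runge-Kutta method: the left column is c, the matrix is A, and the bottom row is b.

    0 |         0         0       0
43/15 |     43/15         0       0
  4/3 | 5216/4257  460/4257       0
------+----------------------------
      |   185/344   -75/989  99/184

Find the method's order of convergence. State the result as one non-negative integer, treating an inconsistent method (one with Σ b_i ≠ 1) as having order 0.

b = (185/344, -75/989, 99/184)
c = (0, 43/15, 4/3)
Ac = (0, 0, 92/297)
Σ b_i: 185/344·1 + (-75/989)·1 + 99/184·1 = 1 ✓
b·c: (-75/989)·43/15 + 99/184·4/3 = 1/2 ✓
b·c²: (-75/989)·1849/225 + 99/184·16/9 = 1/3 ✓
b·Ac: 99/184·92/297 = 1/6 ✓; 3 stages ⇒ order 3.

3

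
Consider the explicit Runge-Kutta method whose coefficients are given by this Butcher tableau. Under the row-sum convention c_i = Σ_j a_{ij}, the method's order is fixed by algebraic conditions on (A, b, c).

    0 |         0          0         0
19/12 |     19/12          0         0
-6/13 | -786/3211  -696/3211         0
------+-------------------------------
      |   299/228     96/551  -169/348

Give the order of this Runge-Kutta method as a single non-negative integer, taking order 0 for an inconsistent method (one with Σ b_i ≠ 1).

3

b = (299/228, 96/551, -169/348)
c = (0, 19/12, -6/13)
Ac = (0, 0, -58/169)
Σ b_i: 299/228·1 + 96/551·1 + (-169/348)·1 = 1 ✓
b·c: 96/551·19/12 + (-169/348)·(-6/13) = 1/2 ✓
b·c²: 96/551·361/144 + (-169/348)·36/169 = 1/3 ✓
b·Ac: (-169/348)·(-58/169) = 1/6 ✓; 3 stages ⇒ order 3.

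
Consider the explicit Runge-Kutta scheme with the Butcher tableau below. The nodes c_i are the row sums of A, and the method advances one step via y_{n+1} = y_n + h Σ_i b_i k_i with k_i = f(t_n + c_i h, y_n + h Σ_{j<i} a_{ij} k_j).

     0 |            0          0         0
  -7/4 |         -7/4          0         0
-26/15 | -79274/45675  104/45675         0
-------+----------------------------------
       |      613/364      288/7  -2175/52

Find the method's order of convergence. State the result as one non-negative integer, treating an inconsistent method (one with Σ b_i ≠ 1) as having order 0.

b = (613/364, 288/7, -2175/52)
c = (0, -7/4, -26/15)
Ac = (0, 0, -26/6525)
Σ b_i: 613/364·1 + 288/7·1 + (-2175/52)·1 = 1 ✓
b·c: 288/7·(-7/4) + (-2175/52)·(-26/15) = 1/2 ✓
b·c²: 288/7·49/16 + (-2175/52)·676/225 = 1/3 ✓
b·Ac: (-2175/52)·(-26/6525) = 1/6 ✓; 3 stages ⇒ order 3.

3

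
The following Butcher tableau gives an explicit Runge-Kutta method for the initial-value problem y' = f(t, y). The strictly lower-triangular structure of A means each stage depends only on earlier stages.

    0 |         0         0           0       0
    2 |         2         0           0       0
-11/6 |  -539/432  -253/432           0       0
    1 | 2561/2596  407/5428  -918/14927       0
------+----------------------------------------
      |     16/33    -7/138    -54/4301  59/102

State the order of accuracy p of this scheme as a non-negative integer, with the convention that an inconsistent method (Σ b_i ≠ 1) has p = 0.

b = (16/33, -7/138, -54/4301, 59/102)
c = (0, 2, -11/6, 1)
Ac = (0, 0, -253/216, 31/118)
Σ b_i: 16/33·1 + (-7/138)·1 + (-54/4301)·1 + 59/102·1 = 1 ✓
b·c: (-7/138)·2 + (-54/4301)·(-11/6) + 59/102·1 = 1/2 ✓
b·c²: (-7/138)·4 + (-54/4301)·121/36 + 59/102·1 = 1/3 ✓
b·Ac: (-54/4301)·(-253/216) + 59/102·31/118 = 1/6 ✓
b·c³: (-7/138)·8 + (-54/4301)·(-1331/216) + 59/102·1 = 1/4 ✓
b·(c∘Ac): (-54/4301)·2783/1296 + 59/102·31/118 = 1/8 ✓
b·Ac²: (-54/4301)·(-253/108) + 59/102·11/118 = 1/12 ✓
b·A²c: 59/102·17/236 = 1/24 ✓; 4 stages ⇒ order 4.

4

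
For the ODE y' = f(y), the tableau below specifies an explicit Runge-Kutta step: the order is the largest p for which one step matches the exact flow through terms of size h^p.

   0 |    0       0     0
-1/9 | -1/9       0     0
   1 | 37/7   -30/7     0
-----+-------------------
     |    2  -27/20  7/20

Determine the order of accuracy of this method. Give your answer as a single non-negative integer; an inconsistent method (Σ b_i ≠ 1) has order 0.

3

b = (2, -27/20, 7/20)
c = (0, -1/9, 1)
Ac = (0, 0, 10/21)
Σ b_i: 2·1 + (-27/20)·1 + 7/20·1 = 1 ✓
b·c: (-27/20)·(-1/9) + 7/20·1 = 1/2 ✓
b·c²: (-27/20)·1/81 + 7/20·1 = 1/3 ✓
b·Ac: 7/20·10/21 = 1/6 ✓; 3 stages ⇒ order 3.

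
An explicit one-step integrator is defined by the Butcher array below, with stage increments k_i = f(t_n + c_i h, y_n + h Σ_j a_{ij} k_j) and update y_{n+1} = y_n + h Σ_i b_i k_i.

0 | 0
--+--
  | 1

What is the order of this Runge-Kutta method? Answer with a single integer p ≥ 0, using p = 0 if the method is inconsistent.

1

b = (1)
c = (0)
Σ b_i: 1·1 = 1 ✓; 1 stage ⇒ order 1.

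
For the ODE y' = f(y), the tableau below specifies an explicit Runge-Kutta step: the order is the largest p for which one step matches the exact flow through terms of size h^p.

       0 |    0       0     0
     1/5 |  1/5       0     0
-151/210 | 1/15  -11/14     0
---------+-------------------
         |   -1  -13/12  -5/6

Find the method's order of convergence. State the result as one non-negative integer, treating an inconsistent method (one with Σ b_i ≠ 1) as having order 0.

b = (-1, -13/12, -5/6)
c = (0, 1/5, -151/210)
Ac = (0, 0, -11/70)
Σ b_i: (-1)·1 + (-13/12)·1 + (-5/6)·1 = -35/12 ≠ 1 ⇒ order 0.

0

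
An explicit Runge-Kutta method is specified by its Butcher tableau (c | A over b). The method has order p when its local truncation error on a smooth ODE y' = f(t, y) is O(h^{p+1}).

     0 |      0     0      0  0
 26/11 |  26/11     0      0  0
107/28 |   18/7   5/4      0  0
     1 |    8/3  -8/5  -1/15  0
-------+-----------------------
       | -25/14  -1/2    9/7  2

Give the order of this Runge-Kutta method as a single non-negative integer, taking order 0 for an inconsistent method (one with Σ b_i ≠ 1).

1

b = (-25/14, -1/2, 9/7, 2)
c = (0, 26/11, 107/28, 1)
Ac = (0, 0, 65/22, -18649/4620)
Σ b_i: (-25/14)·1 + (-1/2)·1 + 9/7·1 + 2·1 = 1 ✓
b·c: (-1/2)·26/11 + 9/7·107/28 + 2·1 = 12357/2156 ≠ 1/2 ⇒ order 1.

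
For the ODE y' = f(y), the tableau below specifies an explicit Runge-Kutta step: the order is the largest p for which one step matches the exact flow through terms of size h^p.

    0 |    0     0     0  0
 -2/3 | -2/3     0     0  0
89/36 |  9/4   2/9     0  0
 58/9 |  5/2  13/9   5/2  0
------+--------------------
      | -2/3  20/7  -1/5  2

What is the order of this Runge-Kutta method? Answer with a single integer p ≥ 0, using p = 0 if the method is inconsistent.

0

b = (-2/3, 20/7, -1/5, 2)
c = (0, -2/3, 89/36, 58/9)
Ac = (0, 0, -4/27, 1127/216)
Σ b_i: (-2/3)·1 + 20/7·1 + (-1/5)·1 + 2·1 = 419/105 ≠ 1 ⇒ order 0.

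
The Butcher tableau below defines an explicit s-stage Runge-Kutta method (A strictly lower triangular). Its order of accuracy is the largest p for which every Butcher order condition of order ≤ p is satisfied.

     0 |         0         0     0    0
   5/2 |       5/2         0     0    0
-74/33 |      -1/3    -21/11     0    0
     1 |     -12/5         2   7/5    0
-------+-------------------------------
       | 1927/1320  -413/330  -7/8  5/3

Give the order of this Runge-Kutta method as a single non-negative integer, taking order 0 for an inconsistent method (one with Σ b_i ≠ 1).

b = (1927/1320, -413/330, -7/8, 5/3)
c = (0, 5/2, -74/33, 1)
Ac = (0, 0, -105/22, 307/165)
Σ b_i: 1927/1320·1 + (-413/330)·1 + (-7/8)·1 + 5/3·1 = 1 ✓
b·c: (-413/330)·5/2 + (-7/8)·(-74/33) + 5/3·1 = 1/2 ✓
b·c²: (-413/330)·25/4 + (-7/8)·5476/1089 + 5/3·1 = -91957/8712 ≠ 1/3 ⇒ order 2.
b·Ac: (-7/8)·(-105/22) + 5/3·307/165 = 11527/1584 ≠ 1/6

2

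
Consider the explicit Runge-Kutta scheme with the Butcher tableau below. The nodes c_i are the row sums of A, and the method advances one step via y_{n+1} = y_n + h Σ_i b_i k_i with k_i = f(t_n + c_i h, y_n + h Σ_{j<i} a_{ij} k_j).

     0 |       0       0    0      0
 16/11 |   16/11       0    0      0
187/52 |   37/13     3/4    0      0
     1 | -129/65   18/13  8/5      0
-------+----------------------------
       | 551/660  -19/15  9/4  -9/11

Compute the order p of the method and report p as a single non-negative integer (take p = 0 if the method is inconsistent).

b = (551/660, -19/15, 9/4, -9/11)
c = (0, 16/11, 187/52, 1)
Ac = (0, 0, 12/11, 5554/715)
Σ b_i: 551/660·1 + (-19/15)·1 + 9/4·1 + (-9/11)·1 = 1 ✓
b·c: (-19/15)·16/11 + 9/4·187/52 + (-9/11)·1 = 186383/34320 ≠ 1/2 ⇒ order 1.

1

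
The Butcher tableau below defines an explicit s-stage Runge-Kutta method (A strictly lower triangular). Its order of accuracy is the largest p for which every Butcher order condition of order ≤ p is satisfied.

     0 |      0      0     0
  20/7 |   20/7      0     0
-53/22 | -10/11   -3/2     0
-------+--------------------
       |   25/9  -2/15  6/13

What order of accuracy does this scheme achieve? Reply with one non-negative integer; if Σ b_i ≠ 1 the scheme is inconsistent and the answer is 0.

0

b = (25/9, -2/15, 6/13)
c = (0, 20/7, -53/22)
Ac = (0, 0, -30/7)
Σ b_i: 25/9·1 + (-2/15)·1 + 6/13·1 = 1817/585 ≠ 1 ⇒ order 0.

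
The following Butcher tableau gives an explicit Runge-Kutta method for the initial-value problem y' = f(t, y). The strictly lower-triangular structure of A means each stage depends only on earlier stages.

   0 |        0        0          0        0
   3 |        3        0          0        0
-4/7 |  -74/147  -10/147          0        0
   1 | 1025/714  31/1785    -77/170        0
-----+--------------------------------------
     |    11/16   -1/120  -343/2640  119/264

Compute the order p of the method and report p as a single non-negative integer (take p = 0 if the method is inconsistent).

b = (11/16, -1/120, -343/2640, 119/264)
c = (0, 3, -4/7, 1)
Ac = (0, 0, -10/49, 37/119)
Σ b_i: 11/16·1 + (-1/120)·1 + (-343/2640)·1 + 119/264·1 = 1 ✓
b·c: (-1/120)·3 + (-343/2640)·(-4/7) + 119/264·1 = 1/2 ✓
b·c²: (-1/120)·9 + (-343/2640)·16/49 + 119/264·1 = 1/3 ✓
b·Ac: (-343/2640)·(-10/49) + 119/264·37/119 = 1/6 ✓
b·c³: (-1/120)·27 + (-343/2640)·(-64/343) + 119/264·1 = 1/4 ✓
b·(c∘Ac): (-343/2640)·40/343 + 119/264·37/119 = 1/8 ✓
b·Ac²: (-343/2640)·(-30/49) + 119/264·1/119 = 1/12 ✓
b·A²c: 119/264·11/119 = 1/24 ✓; 4 stages ⇒ order 4.

4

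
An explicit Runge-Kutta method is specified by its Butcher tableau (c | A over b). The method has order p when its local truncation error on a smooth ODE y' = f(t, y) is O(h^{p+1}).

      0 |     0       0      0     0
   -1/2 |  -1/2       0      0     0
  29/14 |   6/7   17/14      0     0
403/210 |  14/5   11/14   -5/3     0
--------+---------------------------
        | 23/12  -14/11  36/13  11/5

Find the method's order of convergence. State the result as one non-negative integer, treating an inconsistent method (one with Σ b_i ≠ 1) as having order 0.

b = (23/12, -14/11, 36/13, 11/5)
c = (0, -1/2, 29/14, 403/210)
Ac = (0, 0, -17/28, -323/84)
Σ b_i: 23/12·1 + (-14/11)·1 + 36/13·1 + 11/5·1 = 48161/8580 ≠ 1 ⇒ order 0.

0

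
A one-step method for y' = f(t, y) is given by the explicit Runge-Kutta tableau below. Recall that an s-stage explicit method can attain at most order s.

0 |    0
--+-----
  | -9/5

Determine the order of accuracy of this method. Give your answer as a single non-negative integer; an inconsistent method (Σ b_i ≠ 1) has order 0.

0

b = (-9/5)
c = (0)
Σ b_i: (-9/5)·1 = -9/5 ≠ 1 ⇒ order 0.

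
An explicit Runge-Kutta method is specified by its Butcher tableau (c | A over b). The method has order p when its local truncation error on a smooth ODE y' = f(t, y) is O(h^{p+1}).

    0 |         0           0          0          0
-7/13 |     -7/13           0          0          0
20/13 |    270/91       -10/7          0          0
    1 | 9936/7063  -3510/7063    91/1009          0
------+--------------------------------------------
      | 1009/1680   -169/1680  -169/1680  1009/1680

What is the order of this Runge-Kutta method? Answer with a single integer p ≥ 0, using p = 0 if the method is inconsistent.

4

b = (1009/1680, -169/1680, -169/1680, 1009/1680)
c = (0, -7/13, 20/13, 1)
Ac = (0, 0, 10/13, 410/1009)
Σ b_i: 1009/1680·1 + (-169/1680)·1 + (-169/1680)·1 + 1009/1680·1 = 1 ✓
b·c: (-169/1680)·(-7/13) + (-169/1680)·20/13 + 1009/1680·1 = 1/2 ✓
b·c²: (-169/1680)·49/169 + (-169/1680)·400/169 + 1009/1680·1 = 1/3 ✓
b·Ac: (-169/1680)·10/13 + 1009/1680·410/1009 = 1/6 ✓
b·c³: (-169/1680)·(-343/2197) + (-169/1680)·8000/2197 + 1009/1680·1 = 1/4 ✓
b·(c∘Ac): (-169/1680)·200/169 + 1009/1680·410/1009 = 1/8 ✓
b·Ac²: (-169/1680)·(-70/169) + 1009/1680·70/1009 = 1/12 ✓
b·A²c: 1009/1680·70/1009 = 1/24 ✓; 4 stages ⇒ order 4.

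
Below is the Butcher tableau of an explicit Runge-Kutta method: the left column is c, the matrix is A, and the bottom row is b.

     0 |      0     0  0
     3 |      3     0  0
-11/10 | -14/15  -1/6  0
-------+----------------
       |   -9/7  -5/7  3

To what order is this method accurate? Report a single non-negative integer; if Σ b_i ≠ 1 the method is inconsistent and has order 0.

1

b = (-9/7, -5/7, 3)
c = (0, 3, -11/10)
Ac = (0, 0, -1/2)
Σ b_i: (-9/7)·1 + (-5/7)·1 + 3·1 = 1 ✓
b·c: (-5/7)·3 + 3·(-11/10) = -381/70 ≠ 1/2 ⇒ order 1.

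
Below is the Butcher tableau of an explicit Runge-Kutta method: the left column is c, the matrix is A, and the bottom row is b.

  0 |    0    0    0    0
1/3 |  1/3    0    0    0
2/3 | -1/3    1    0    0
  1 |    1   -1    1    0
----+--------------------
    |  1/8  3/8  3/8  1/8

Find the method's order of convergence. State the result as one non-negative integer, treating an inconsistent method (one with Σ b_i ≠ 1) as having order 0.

4

b = (1/8, 3/8, 3/8, 1/8)
c = (0, 1/3, 2/3, 1)
Ac = (0, 0, 1/3, 1/3)
Σ b_i: 1/8·1 + 3/8·1 + 3/8·1 + 1/8·1 = 1 ✓
b·c: 3/8·1/3 + 3/8·2/3 + 1/8·1 = 1/2 ✓
b·c²: 3/8·1/9 + 3/8·4/9 + 1/8·1 = 1/3 ✓
b·Ac: 3/8·1/3 + 1/8·1/3 = 1/6 ✓
b·c³: 3/8·1/27 + 3/8·8/27 + 1/8·1 = 1/4 ✓
b·(c∘Ac): 3/8·2/9 + 1/8·1/3 = 1/8 ✓
b·Ac²: 3/8·1/9 + 1/8·1/3 = 1/12 ✓
b·A²c: 1/8·1/3 = 1/24 ✓; 4 stages ⇒ order 4.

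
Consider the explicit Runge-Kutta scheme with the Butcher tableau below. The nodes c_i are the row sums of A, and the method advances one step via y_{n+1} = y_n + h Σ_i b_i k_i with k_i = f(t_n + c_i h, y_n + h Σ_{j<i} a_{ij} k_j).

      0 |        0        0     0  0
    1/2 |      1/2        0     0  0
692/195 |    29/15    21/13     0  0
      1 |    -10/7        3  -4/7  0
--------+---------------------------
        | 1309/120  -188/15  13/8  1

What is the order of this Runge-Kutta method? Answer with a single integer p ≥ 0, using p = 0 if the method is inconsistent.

2

b = (1309/120, -188/15, 13/8, 1)
c = (0, 1/2, 692/195, 1)
Ac = (0, 0, 21/26, -1441/2730)
Σ b_i: 1309/120·1 + (-188/15)·1 + 13/8·1 + 1·1 = 1 ✓
b·c: (-188/15)·1/2 + 13/8·692/195 + 1·1 = 1/2 ✓
b·c²: (-188/15)·1/4 + 13/8·478864/38025 + 1·1 = 53618/2925 ≠ 1/3 ⇒ order 2.
b·Ac: 13/8·21/26 + 1·(-1441/2730) = 17137/21840 ≠ 1/6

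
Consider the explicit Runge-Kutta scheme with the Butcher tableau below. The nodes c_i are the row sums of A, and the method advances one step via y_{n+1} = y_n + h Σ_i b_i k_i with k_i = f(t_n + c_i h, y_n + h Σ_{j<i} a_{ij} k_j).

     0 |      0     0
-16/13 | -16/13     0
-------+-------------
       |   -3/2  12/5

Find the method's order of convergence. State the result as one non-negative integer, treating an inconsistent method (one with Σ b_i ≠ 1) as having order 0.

b = (-3/2, 12/5)
c = (0, -16/13)
Σ b_i: (-3/2)·1 + 12/5·1 = 9/10 ≠ 1 ⇒ order 0.

0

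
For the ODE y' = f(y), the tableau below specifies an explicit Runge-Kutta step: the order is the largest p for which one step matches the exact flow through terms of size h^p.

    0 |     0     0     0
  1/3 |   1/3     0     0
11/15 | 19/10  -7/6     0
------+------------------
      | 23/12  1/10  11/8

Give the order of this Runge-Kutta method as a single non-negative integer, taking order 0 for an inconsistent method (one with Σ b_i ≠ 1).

0

b = (23/12, 1/10, 11/8)
c = (0, 1/3, 11/15)
Ac = (0, 0, -7/18)
Σ b_i: 23/12·1 + 1/10·1 + 11/8·1 = 407/120 ≠ 1 ⇒ order 0.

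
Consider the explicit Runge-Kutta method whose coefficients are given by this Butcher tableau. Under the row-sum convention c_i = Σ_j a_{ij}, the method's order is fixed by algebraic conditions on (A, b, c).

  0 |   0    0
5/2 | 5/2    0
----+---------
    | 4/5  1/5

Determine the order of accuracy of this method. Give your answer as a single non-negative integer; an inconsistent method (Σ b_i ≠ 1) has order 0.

b = (4/5, 1/5)
c = (0, 5/2)
Σ b_i: 4/5·1 + 1/5·1 = 1 ✓
b·c: 1/5·5/2 = 1/2 ✓; 2 stages ⇒ order 2.

2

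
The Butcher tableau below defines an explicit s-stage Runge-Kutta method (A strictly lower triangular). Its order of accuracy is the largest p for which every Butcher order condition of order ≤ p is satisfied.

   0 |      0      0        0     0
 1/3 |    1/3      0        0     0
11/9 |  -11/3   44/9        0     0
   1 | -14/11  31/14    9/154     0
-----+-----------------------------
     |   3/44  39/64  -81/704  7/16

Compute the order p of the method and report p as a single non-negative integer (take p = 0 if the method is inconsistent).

b = (3/44, 39/64, -81/704, 7/16)
c = (0, 1/3, 11/9, 1)
Ac = (0, 0, 44/27, 17/21)
Σ b_i: 3/44·1 + 39/64·1 + (-81/704)·1 + 7/16·1 = 1 ✓
b·c: 39/64·1/3 + (-81/704)·11/9 + 7/16·1 = 1/2 ✓
b·c²: 39/64·1/9 + (-81/704)·121/81 + 7/16·1 = 1/3 ✓
b·Ac: (-81/704)·44/27 + 7/16·17/21 = 1/6 ✓
b·c³: 39/64·1/27 + (-81/704)·1331/729 + 7/16·1 = 1/4 ✓
b·(c∘Ac): (-81/704)·484/243 + 7/16·17/21 = 1/8 ✓
b·Ac²: (-81/704)·44/81 + 7/16·1/3 = 1/12 ✓
b·A²c: 7/16·2/21 = 1/24 ✓; 4 stages ⇒ order 4.

4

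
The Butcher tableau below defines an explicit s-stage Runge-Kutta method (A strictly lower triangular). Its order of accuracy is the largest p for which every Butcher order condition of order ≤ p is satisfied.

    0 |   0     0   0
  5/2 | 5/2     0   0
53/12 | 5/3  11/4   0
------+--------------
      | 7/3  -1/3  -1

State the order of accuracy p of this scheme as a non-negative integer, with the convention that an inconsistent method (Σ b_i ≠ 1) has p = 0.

1

b = (7/3, -1/3, -1)
c = (0, 5/2, 53/12)
Ac = (0, 0, 55/8)
Σ b_i: 7/3·1 + (-1/3)·1 + (-1)·1 = 1 ✓
b·c: (-1/3)·5/2 + (-1)·53/12 = -21/4 ≠ 1/2 ⇒ order 1.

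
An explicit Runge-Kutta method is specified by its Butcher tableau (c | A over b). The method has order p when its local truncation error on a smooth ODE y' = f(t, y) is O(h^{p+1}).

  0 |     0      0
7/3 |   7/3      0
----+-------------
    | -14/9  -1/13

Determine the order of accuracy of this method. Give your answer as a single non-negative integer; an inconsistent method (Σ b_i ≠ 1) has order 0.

b = (-14/9, -1/13)
c = (0, 7/3)
Σ b_i: (-14/9)·1 + (-1/13)·1 = -191/117 ≠ 1 ⇒ order 0.

0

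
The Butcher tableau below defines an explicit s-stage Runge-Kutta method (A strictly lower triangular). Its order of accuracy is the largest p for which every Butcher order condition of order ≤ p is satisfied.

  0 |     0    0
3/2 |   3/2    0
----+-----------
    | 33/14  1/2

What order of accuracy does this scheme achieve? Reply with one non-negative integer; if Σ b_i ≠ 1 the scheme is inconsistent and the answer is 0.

0

b = (33/14, 1/2)
c = (0, 3/2)
Σ b_i: 33/14·1 + 1/2·1 = 20/7 ≠ 1 ⇒ order 0.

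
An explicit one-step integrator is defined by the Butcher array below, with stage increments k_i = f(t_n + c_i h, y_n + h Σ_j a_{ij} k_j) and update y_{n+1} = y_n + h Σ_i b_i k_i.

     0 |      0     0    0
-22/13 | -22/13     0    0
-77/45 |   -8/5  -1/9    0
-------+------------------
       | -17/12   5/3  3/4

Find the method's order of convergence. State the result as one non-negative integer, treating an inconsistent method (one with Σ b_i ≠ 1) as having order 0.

b = (-17/12, 5/3, 3/4)
c = (0, -22/13, -77/45)
Ac = (0, 0, 22/117)
Σ b_i: (-17/12)·1 + 5/3·1 + 3/4·1 = 1 ✓
b·c: 5/3·(-22/13) + 3/4·(-77/45) = -1067/260 ≠ 1/2 ⇒ order 1.

1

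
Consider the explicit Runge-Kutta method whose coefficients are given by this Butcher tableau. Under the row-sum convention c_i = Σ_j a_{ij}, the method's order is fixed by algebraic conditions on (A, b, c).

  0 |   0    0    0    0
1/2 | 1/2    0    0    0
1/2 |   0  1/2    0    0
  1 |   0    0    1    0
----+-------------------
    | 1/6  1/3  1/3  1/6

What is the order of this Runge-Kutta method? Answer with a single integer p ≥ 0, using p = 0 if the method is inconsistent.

4

b = (1/6, 1/3, 1/3, 1/6)
c = (0, 1/2, 1/2, 1)
Ac = (0, 0, 1/4, 1/2)
Σ b_i: 1/6·1 + 1/3·1 + 1/3·1 + 1/6·1 = 1 ✓
b·c: 1/3·1/2 + 1/3·1/2 + 1/6·1 = 1/2 ✓
b·c²: 1/3·1/4 + 1/3·1/4 + 1/6·1 = 1/3 ✓
b·Ac: 1/3·1/4 + 1/6·1/2 = 1/6 ✓
b·c³: 1/3·1/8 + 1/3·1/8 + 1/6·1 = 1/4 ✓
b·(c∘Ac): 1/3·1/8 + 1/6·1/2 = 1/8 ✓
b·Ac²: 1/3·1/8 + 1/6·1/4 = 1/12 ✓
b·A²c: 1/6·1/4 = 1/24 ✓; 4 stages ⇒ order 4.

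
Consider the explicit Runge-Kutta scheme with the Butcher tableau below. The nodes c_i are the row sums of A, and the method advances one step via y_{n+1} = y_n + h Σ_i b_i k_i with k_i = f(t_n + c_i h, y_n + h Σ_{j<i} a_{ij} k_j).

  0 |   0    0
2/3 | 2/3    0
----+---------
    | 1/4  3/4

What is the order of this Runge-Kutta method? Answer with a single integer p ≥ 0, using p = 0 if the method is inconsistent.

2

b = (1/4, 3/4)
c = (0, 2/3)
Σ b_i: 1/4·1 + 3/4·1 = 1 ✓
b·c: 3/4·2/3 = 1/2 ✓; 2 stages ⇒ order 2.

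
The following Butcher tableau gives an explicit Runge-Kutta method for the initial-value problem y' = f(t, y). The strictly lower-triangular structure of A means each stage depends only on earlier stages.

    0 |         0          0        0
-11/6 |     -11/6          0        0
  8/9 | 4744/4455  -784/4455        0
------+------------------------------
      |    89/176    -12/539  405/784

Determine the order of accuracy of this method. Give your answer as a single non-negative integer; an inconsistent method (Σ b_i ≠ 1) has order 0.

b = (89/176, -12/539, 405/784)
c = (0, -11/6, 8/9)
Ac = (0, 0, 392/1215)
Σ b_i: 89/176·1 + (-12/539)·1 + 405/784·1 = 1 ✓
b·c: (-12/539)·(-11/6) + 405/784·8/9 = 1/2 ✓
b·c²: (-12/539)·121/36 + 405/784·64/81 = 1/3 ✓
b·Ac: 405/784·392/1215 = 1/6 ✓; 3 stages ⇒ order 3.

3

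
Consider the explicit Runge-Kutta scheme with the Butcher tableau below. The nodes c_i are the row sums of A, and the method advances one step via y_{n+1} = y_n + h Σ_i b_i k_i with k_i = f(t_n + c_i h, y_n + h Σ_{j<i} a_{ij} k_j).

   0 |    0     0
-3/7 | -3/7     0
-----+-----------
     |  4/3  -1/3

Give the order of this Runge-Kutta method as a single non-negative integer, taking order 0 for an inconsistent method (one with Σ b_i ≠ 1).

1

b = (4/3, -1/3)
c = (0, -3/7)
Σ b_i: 4/3·1 + (-1/3)·1 = 1 ✓
b·c: (-1/3)·(-3/7) = 1/7 ≠ 1/2 ⇒ order 1.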